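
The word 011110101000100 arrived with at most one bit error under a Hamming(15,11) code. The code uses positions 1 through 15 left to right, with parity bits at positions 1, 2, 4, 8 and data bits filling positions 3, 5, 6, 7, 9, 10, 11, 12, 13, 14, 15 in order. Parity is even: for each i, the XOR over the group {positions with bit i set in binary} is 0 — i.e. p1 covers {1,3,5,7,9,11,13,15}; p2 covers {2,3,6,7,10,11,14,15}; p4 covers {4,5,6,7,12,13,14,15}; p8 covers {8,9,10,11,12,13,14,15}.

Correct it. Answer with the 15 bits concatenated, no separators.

s1 (pos 1,3,5,7,9,11,13,15): 0⊕1⊕1⊕1⊕1⊕0⊕1⊕0 = 1
s2 (pos 2,3,6,7,10,11,14,15): 1⊕1⊕0⊕1⊕0⊕0⊕0⊕0 = 1
s4 (pos 4,5,6,7,12,13,14,15): 1⊕1⊕0⊕1⊕0⊕1⊕0⊕0 = 0
s8 (pos 8,9,10,11,12,13,14,15): 0⊕1⊕0⊕0⊕0⊕1⊕0⊕0 = 0
Syndrome s8…s1 = 0011 → error at position 3.
Flip position 3: 011110101000100 → 010110101000100

010110101000100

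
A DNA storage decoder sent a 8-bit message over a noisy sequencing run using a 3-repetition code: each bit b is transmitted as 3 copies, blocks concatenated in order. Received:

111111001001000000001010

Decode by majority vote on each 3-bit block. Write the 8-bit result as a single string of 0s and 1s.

Block 1 (111): 3 ones → 1
Block 2 (111): 3 ones → 1
Block 3 (001): 1 one → 0
Block 4 (001): 1 one → 0
Block 5 (000): 0 ones → 0
Block 6 (000): 0 ones → 0
Block 7 (001): 1 one → 0
Block 8 (010): 1 one → 0

11000000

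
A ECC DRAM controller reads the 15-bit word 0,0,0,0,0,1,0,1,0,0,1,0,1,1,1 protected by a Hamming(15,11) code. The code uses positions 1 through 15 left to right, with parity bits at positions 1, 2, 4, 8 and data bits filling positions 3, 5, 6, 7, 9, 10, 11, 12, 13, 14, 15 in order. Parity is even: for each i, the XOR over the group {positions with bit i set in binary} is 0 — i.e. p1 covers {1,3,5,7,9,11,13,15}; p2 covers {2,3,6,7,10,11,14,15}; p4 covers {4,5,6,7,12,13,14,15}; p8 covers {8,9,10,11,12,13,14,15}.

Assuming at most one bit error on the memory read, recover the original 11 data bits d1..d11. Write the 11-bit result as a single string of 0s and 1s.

s1 (pos 1,3,5,7,9,11,13,15): 0⊕0⊕0⊕0⊕0⊕1⊕1⊕1 = 1
s2 (pos 2,3,6,7,10,11,14,15): 0⊕0⊕1⊕0⊕0⊕1⊕1⊕1 = 0
s4 (pos 4,5,6,7,12,13,14,15): 0⊕0⊕1⊕0⊕0⊕1⊕1⊕1 = 0
s8 (pos 8,9,10,11,12,13,14,15): 1⊕0⊕0⊕1⊕0⊕1⊕1⊕1 = 1
Syndrome s8…s1 = 1001 → error at position 9.
Flip position 9: 000001010010111 → 000001011010111
Read data bits from positions 3,5,6,7,9,10,11,12,13,14,15: 00101010111

00101010111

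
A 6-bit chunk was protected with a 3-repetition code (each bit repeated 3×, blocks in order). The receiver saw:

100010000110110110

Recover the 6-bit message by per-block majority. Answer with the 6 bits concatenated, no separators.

Block 1 (100): 1 one → 0
Block 2 (010): 1 one → 0
Block 3 (000): 0 ones → 0
Block 4 (110): 2 ones → 1
Block 5 (110): 2 ones → 1
Block 6 (110): 2 ones → 1

000111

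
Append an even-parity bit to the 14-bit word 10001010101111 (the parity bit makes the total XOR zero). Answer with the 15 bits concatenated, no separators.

XOR of the 14 data bits: 1⊕0⊕0⊕0⊕1⊕0⊕1⊕0⊕1⊕0⊕1⊕1⊕1⊕1 = 0
Parity bit = 0 (so all 15 bits XOR to 0).

100010101011110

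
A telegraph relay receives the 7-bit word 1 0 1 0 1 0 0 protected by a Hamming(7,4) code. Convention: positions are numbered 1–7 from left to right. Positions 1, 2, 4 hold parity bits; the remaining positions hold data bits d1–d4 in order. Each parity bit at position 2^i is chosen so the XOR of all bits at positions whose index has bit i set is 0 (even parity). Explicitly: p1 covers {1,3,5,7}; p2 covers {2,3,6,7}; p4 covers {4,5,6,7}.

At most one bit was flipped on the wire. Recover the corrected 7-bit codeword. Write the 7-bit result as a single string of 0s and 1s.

1010101

s1 (pos 1,3,5,7): 1⊕1⊕1⊕0 = 1
s2 (pos 2,3,6,7): 0⊕1⊕0⊕0 = 1
s4 (pos 4,5,6,7): 0⊕1⊕0⊕0 = 1
Syndrome s4…s1 = 111 → error at position 7.
Flip position 7: 1010100 → 1010101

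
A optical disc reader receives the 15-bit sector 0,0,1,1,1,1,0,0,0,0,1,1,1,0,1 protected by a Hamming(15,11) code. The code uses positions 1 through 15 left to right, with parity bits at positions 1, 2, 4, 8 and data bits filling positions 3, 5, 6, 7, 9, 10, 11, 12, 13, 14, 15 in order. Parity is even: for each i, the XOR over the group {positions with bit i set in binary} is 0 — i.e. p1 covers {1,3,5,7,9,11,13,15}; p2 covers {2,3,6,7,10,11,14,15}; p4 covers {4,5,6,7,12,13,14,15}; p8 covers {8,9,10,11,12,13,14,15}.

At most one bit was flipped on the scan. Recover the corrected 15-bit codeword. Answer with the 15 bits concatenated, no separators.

101111000011101

s1 (pos 1,3,5,7,9,11,13,15): 0⊕1⊕1⊕0⊕0⊕1⊕1⊕1 = 1
s2 (pos 2,3,6,7,10,11,14,15): 0⊕1⊕1⊕0⊕0⊕1⊕0⊕1 = 0
s4 (pos 4,5,6,7,12,13,14,15): 1⊕1⊕1⊕0⊕1⊕1⊕0⊕1 = 0
s8 (pos 8,9,10,11,12,13,14,15): 0⊕0⊕0⊕1⊕1⊕1⊕0⊕1 = 0
Syndrome s8…s1 = 0001 → error at position 1.
Flip position 1: 001111000011101 → 101111000011101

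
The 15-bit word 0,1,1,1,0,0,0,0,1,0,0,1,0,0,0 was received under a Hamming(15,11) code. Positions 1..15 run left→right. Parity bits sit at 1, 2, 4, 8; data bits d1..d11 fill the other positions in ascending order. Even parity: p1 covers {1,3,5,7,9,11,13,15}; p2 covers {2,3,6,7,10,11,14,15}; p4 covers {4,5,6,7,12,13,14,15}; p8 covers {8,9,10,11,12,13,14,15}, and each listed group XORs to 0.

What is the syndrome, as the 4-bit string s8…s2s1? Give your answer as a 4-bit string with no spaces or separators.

s1 (pos 1,3,5,7,9,11,13,15): 0⊕1⊕0⊕0⊕1⊕0⊕0⊕0 = 0
s2 (pos 2,3,6,7,10,11,14,15): 1⊕1⊕0⊕0⊕0⊕0⊕0⊕0 = 0
s4 (pos 4,5,6,7,12,13,14,15): 1⊕0⊕0⊕0⊕1⊕0⊕0⊕0 = 0
s8 (pos 8,9,10,11,12,13,14,15): 0⊕1⊕0⊕0⊕1⊕0⊕0⊕0 = 0
Syndrome s8…s1 = 0000 → no error.

0000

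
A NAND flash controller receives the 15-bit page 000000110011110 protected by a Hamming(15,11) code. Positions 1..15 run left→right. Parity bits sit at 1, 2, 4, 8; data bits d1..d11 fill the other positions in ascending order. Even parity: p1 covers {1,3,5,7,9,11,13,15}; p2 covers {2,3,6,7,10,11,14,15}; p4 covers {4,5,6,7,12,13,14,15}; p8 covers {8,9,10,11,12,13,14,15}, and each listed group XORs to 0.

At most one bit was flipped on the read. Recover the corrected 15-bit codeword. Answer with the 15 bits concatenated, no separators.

000000110001110

s1 (pos 1,3,5,7,9,11,13,15): 0⊕0⊕0⊕1⊕0⊕1⊕1⊕0 = 1
s2 (pos 2,3,6,7,10,11,14,15): 0⊕0⊕0⊕1⊕0⊕1⊕1⊕0 = 1
s4 (pos 4,5,6,7,12,13,14,15): 0⊕0⊕0⊕1⊕1⊕1⊕1⊕0 = 0
s8 (pos 8,9,10,11,12,13,14,15): 1⊕0⊕0⊕1⊕1⊕1⊕1⊕0 = 1
Syndrome s8…s1 = 1011 → error at position 11.
Flip position 11: 000000110011110 → 000000110001110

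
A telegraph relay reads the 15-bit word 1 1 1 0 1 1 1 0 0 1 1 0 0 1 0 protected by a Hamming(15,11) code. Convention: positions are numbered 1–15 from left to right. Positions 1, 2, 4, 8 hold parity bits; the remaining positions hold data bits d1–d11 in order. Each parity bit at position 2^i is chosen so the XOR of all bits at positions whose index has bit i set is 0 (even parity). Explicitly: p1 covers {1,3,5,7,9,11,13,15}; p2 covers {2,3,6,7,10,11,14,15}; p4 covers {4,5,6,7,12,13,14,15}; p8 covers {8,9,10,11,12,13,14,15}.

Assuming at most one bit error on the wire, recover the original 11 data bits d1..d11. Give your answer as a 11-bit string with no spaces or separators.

11110100010

s1 (pos 1,3,5,7,9,11,13,15): 1⊕1⊕1⊕1⊕0⊕1⊕0⊕0 = 1
s2 (pos 2,3,6,7,10,11,14,15): 1⊕1⊕1⊕1⊕1⊕1⊕1⊕0 = 1
s4 (pos 4,5,6,7,12,13,14,15): 0⊕1⊕1⊕1⊕0⊕0⊕1⊕0 = 0
s8 (pos 8,9,10,11,12,13,14,15): 0⊕0⊕1⊕1⊕0⊕0⊕1⊕0 = 1
Syndrome s8…s1 = 1011 → error at position 11.
Flip position 11: 111011100110010 → 111011100100010
Read data bits from positions 3,5,6,7,9,10,11,12,13,14,15: 11110100010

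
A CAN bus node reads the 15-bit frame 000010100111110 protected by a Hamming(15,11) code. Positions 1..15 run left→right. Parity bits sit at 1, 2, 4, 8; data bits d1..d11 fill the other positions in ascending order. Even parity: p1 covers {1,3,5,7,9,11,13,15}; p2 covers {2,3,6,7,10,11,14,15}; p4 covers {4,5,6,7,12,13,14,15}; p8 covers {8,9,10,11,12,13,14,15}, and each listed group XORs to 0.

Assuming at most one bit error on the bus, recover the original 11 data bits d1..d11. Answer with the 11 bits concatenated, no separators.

s1 (pos 1,3,5,7,9,11,13,15): 0⊕0⊕1⊕1⊕0⊕1⊕1⊕0 = 0
s2 (pos 2,3,6,7,10,11,14,15): 0⊕0⊕0⊕1⊕1⊕1⊕1⊕0 = 0
s4 (pos 4,5,6,7,12,13,14,15): 0⊕1⊕0⊕1⊕1⊕1⊕1⊕0 = 1
s8 (pos 8,9,10,11,12,13,14,15): 0⊕0⊕1⊕1⊕1⊕1⊕1⊕0 = 1
Syndrome s8…s1 = 1100 → error at position 12.
Flip position 12: 000010100111110 → 000010100110110
Read data bits from positions 3,5,6,7,9,10,11,12,13,14,15: 01010110110

01010110110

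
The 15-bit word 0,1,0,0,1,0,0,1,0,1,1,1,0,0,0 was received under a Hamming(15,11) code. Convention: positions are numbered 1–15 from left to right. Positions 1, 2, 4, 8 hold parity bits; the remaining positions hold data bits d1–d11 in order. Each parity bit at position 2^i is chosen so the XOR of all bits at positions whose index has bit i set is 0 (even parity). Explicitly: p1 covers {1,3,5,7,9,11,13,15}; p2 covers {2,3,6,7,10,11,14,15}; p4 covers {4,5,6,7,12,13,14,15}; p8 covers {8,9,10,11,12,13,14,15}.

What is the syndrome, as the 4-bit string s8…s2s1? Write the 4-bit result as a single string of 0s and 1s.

s1 (pos 1,3,5,7,9,11,13,15): 0⊕0⊕1⊕0⊕0⊕1⊕0⊕0 = 0
s2 (pos 2,3,6,7,10,11,14,15): 1⊕0⊕0⊕0⊕1⊕1⊕0⊕0 = 1
s4 (pos 4,5,6,7,12,13,14,15): 0⊕1⊕0⊕0⊕1⊕0⊕0⊕0 = 0
s8 (pos 8,9,10,11,12,13,14,15): 1⊕0⊕1⊕1⊕1⊕0⊕0⊕0 = 0
Syndrome s8…s1 = 0010 → error at position 2.

0010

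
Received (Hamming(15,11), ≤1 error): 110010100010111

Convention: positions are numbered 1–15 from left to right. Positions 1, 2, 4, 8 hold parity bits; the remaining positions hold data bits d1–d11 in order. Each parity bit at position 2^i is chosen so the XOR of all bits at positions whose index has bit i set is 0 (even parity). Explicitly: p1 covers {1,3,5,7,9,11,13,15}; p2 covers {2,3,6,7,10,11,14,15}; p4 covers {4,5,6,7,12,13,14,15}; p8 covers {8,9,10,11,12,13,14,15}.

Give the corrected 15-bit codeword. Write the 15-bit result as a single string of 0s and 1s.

s1 (pos 1,3,5,7,9,11,13,15): 1⊕0⊕1⊕1⊕0⊕1⊕1⊕1 = 0
s2 (pos 2,3,6,7,10,11,14,15): 1⊕0⊕0⊕1⊕0⊕1⊕1⊕1 = 1
s4 (pos 4,5,6,7,12,13,14,15): 0⊕1⊕0⊕1⊕0⊕1⊕1⊕1 = 1
s8 (pos 8,9,10,11,12,13,14,15): 0⊕0⊕0⊕1⊕0⊕1⊕1⊕1 = 0
Syndrome s8…s1 = 0110 → error at position 6.
Flip position 6: 110010100010111 → 110011100010111

110011100010111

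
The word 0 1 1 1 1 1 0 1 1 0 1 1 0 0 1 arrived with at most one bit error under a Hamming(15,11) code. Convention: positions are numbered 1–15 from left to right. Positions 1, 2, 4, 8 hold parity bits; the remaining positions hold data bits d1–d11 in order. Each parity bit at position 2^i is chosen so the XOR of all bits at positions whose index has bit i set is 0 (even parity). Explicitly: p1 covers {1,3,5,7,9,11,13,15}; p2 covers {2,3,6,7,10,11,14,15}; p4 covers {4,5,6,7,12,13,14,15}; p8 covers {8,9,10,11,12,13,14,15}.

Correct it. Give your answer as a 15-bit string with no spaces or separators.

s1 (pos 1,3,5,7,9,11,13,15): 0⊕1⊕1⊕0⊕1⊕1⊕0⊕1 = 1
s2 (pos 2,3,6,7,10,11,14,15): 1⊕1⊕1⊕0⊕0⊕1⊕0⊕1 = 1
s4 (pos 4,5,6,7,12,13,14,15): 1⊕1⊕1⊕0⊕1⊕0⊕0⊕1 = 1
s8 (pos 8,9,10,11,12,13,14,15): 1⊕1⊕0⊕1⊕1⊕0⊕0⊕1 = 1
Syndrome s8…s1 = 1111 → error at position 15.
Flip position 15: 011111011011001 → 011111011011000

011111011011000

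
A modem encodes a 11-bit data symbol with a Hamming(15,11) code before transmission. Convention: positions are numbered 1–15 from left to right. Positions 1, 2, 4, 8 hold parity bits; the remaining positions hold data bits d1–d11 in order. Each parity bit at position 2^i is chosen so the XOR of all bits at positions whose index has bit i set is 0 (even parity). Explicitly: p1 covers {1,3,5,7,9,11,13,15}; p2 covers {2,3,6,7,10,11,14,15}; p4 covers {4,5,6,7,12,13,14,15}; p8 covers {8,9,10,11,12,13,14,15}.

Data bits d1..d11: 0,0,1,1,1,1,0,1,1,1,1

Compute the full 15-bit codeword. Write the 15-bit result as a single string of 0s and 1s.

Place data at non-parity positions: p1 p2 0 p4 0 1 1 p8 1 1 0 1 1 1 1
p1 (pos 1,3,5,7,9,11,13,15): XOR of data positions = 0⊕0⊕1⊕1⊕0⊕1⊕1 = 0
p2 (pos 2,3,6,7,10,11,14,15): XOR of data positions = 0⊕1⊕1⊕1⊕0⊕1⊕1 = 1
p4 (pos 4,5,6,7,12,13,14,15): XOR of data positions = 0⊕1⊕1⊕1⊕1⊕1⊕1 = 0
p8 (pos 8,9,10,11,12,13,14,15): XOR of data positions = 1⊕1⊕0⊕1⊕1⊕1⊕1 = 0
Codeword: 010001101101111

010001101101111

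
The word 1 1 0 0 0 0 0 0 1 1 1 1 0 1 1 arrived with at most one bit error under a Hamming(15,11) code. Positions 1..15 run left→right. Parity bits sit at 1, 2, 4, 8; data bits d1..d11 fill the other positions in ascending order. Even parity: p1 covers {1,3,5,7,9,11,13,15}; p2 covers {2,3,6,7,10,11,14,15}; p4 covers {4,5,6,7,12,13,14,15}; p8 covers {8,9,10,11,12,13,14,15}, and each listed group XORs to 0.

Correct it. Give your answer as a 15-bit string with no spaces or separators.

110001001111011

s1 (pos 1,3,5,7,9,11,13,15): 1⊕0⊕0⊕0⊕1⊕1⊕0⊕1 = 0
s2 (pos 2,3,6,7,10,11,14,15): 1⊕0⊕0⊕0⊕1⊕1⊕1⊕1 = 1
s4 (pos 4,5,6,7,12,13,14,15): 0⊕0⊕0⊕0⊕1⊕0⊕1⊕1 = 1
s8 (pos 8,9,10,11,12,13,14,15): 0⊕1⊕1⊕1⊕1⊕0⊕1⊕1 = 0
Syndrome s8…s1 = 0110 → error at position 6.
Flip position 6: 110000001111011 → 110001001111011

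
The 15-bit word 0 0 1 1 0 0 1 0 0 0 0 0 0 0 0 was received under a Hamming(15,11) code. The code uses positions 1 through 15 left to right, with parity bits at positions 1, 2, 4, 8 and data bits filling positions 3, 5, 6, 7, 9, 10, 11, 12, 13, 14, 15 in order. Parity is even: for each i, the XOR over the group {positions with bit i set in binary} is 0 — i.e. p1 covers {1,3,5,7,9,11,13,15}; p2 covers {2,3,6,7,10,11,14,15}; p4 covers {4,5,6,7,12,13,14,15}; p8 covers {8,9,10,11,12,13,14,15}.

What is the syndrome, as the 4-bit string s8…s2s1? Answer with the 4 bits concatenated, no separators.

0000

s1 (pos 1,3,5,7,9,11,13,15): 0⊕1⊕0⊕1⊕0⊕0⊕0⊕0 = 0
s2 (pos 2,3,6,7,10,11,14,15): 0⊕1⊕0⊕1⊕0⊕0⊕0⊕0 = 0
s4 (pos 4,5,6,7,12,13,14,15): 1⊕0⊕0⊕1⊕0⊕0⊕0⊕0 = 0
s8 (pos 8,9,10,11,12,13,14,15): 0⊕0⊕0⊕0⊕0⊕0⊕0⊕0 = 0
Syndrome s8…s1 = 0000 → no error.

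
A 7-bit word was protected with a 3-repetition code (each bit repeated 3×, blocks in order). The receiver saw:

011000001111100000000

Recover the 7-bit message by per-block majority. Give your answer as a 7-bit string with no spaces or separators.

Block 1 (011): 2 ones → 1
Block 2 (000): 0 ones → 0
Block 3 (001): 1 one → 0
Block 4 (111): 3 ones → 1
Block 5 (100): 1 one → 0
Block 6 (000): 0 ones → 0
Block 7 (000): 0 ones → 0

1001000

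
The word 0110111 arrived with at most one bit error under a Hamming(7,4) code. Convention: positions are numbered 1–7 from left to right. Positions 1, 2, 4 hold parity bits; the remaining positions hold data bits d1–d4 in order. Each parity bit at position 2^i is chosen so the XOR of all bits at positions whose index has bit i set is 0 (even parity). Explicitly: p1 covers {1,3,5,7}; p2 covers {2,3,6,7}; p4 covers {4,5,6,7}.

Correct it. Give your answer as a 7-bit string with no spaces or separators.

s1 (pos 1,3,5,7): 0⊕1⊕1⊕1 = 1
s2 (pos 2,3,6,7): 1⊕1⊕1⊕1 = 0
s4 (pos 4,5,6,7): 0⊕1⊕1⊕1 = 1
Syndrome s4…s1 = 101 → error at position 5.
Flip position 5: 0110111 → 0110011

0110011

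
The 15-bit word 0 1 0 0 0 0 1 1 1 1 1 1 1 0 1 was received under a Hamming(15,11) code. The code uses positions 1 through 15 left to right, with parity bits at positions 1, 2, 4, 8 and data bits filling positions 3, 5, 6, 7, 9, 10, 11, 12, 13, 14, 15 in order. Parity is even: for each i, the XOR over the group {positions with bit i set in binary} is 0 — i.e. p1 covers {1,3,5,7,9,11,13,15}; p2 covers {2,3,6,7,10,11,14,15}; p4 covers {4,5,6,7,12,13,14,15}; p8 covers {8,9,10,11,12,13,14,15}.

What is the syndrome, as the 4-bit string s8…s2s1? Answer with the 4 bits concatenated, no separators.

1011

s1 (pos 1,3,5,7,9,11,13,15): 0⊕0⊕0⊕1⊕1⊕1⊕1⊕1 = 1
s2 (pos 2,3,6,7,10,11,14,15): 1⊕0⊕0⊕1⊕1⊕1⊕0⊕1 = 1
s4 (pos 4,5,6,7,12,13,14,15): 0⊕0⊕0⊕1⊕1⊕1⊕0⊕1 = 0
s8 (pos 8,9,10,11,12,13,14,15): 1⊕1⊕1⊕1⊕1⊕1⊕0⊕1 = 1
Syndrome s8…s1 = 1011 → error at position 11.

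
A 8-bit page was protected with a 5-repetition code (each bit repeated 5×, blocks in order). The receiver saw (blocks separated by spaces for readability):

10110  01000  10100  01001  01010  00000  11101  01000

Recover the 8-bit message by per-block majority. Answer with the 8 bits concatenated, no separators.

10000010

Block 1 (10110): 3 ones → 1
Block 2 (01000): 1 one → 0
Block 3 (10100): 2 ones → 0
Block 4 (01001): 2 ones → 0
Block 5 (01010): 2 ones → 0
Block 6 (00000): 0 ones → 0
Block 7 (11101): 4 ones → 1
Block 8 (01000): 1 one → 0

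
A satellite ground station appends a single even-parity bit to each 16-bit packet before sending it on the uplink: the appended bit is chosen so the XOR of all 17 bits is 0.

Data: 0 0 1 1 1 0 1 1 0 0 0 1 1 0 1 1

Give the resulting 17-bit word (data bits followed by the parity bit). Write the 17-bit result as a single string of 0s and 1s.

00111011000110111

XOR of the 16 data bits: 0⊕0⊕1⊕1⊕1⊕0⊕1⊕1⊕0⊕0⊕0⊕1⊕1⊕0⊕1⊕1 = 1
Parity bit = 1 (so all 17 bits XOR to 0).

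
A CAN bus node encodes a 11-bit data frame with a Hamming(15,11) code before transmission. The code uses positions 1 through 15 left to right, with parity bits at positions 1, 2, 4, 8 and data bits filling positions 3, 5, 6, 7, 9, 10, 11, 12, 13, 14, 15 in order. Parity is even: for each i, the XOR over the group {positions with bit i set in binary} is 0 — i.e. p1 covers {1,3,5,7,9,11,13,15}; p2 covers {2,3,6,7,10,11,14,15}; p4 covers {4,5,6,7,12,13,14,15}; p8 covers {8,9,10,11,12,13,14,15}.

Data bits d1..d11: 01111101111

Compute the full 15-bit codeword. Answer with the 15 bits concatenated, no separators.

Place data at non-parity positions: p1 p2 0 p4 1 1 1 p8 1 1 0 1 1 1 1
p1 (pos 1,3,5,7,9,11,13,15): XOR of data positions = 0⊕1⊕1⊕1⊕0⊕1⊕1 = 1
p2 (pos 2,3,6,7,10,11,14,15): XOR of data positions = 0⊕1⊕1⊕1⊕0⊕1⊕1 = 1
p4 (pos 4,5,6,7,12,13,14,15): XOR of data positions = 1⊕1⊕1⊕1⊕1⊕1⊕1 = 1
p8 (pos 8,9,10,11,12,13,14,15): XOR of data positions = 1⊕1⊕0⊕1⊕1⊕1⊕1 = 0
Codeword: 110111101101111

110111101101111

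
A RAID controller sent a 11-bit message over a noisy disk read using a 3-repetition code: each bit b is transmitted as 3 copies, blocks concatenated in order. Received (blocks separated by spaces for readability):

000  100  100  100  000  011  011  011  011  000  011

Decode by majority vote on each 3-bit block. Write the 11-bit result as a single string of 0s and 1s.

00000111101

Block 1 (000): 0 ones → 0
Block 2 (100): 1 one → 0
Block 3 (100): 1 one → 0
Block 4 (100): 1 one → 0
Block 5 (000): 0 ones → 0
Block 6 (011): 2 ones → 1
Block 7 (011): 2 ones → 1
Block 8 (011): 2 ones → 1
Block 9 (011): 2 ones → 1
Block 10 (000): 0 ones → 0
Block 11 (011): 2 ones → 1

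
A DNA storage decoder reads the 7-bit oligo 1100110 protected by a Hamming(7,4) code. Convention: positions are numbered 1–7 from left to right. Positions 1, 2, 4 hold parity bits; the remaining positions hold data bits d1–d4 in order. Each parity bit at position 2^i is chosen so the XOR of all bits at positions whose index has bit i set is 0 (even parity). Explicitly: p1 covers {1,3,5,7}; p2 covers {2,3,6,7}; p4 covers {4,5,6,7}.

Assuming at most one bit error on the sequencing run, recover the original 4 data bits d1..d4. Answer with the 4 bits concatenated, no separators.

0110

s1 (pos 1,3,5,7): 1⊕0⊕1⊕0 = 0
s2 (pos 2,3,6,7): 1⊕0⊕1⊕0 = 0
s4 (pos 4,5,6,7): 0⊕1⊕1⊕0 = 0
Syndrome s4…s1 = 000 → no error.
Read data bits from positions 3,5,6,7: 0110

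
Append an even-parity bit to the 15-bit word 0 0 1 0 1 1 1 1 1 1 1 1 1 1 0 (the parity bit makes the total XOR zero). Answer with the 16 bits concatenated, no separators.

0010111111111101

XOR of the 15 data bits: 0⊕0⊕1⊕0⊕1⊕1⊕1⊕1⊕1⊕1⊕1⊕1⊕1⊕1⊕0 = 1
Parity bit = 1 (so all 16 bits XOR to 0).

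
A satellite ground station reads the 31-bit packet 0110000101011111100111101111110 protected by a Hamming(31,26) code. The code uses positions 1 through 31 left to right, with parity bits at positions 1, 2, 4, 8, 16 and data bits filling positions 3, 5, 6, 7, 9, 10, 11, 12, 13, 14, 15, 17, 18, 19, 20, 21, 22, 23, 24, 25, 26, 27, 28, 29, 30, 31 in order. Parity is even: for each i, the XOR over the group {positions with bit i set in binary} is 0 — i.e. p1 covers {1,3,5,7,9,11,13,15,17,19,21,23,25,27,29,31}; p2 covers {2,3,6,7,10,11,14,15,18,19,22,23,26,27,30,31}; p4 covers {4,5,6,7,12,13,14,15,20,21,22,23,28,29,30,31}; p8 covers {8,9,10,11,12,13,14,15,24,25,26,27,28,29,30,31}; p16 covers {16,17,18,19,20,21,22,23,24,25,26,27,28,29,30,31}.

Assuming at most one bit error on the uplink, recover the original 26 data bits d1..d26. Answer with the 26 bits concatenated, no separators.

11000101111100111101111110

s1 (pos 1,3,5,7,9,11,13,15,17,19,21,23,25,27,29,31): 0⊕1⊕0⊕0⊕0⊕0⊕1⊕1⊕1⊕0⊕1⊕1⊕1⊕1⊕1⊕0 = 1
s2 (pos 2,3,6,7,10,11,14,15,18,19,22,23,26,27,30,31): 1⊕1⊕0⊕0⊕1⊕0⊕1⊕1⊕0⊕0⊕1⊕1⊕1⊕1⊕1⊕0 = 0
s4 (pos 4,5,6,7,12,13,14,15,20,21,22,23,28,29,30,31): 0⊕0⊕0⊕0⊕1⊕1⊕1⊕1⊕1⊕1⊕1⊕1⊕1⊕1⊕1⊕0 = 1
s8 (pos 8,9,10,11,12,13,14,15,24,25,26,27,28,29,30,31): 1⊕0⊕1⊕0⊕1⊕1⊕1⊕1⊕0⊕1⊕1⊕1⊕1⊕1⊕1⊕0 = 0
s16 (pos 16,17,18,19,20,21,22,23,24,25,26,27,28,29,30,31): 1⊕1⊕0⊕0⊕1⊕1⊕1⊕1⊕0⊕1⊕1⊕1⊕1⊕1⊕1⊕0 = 0
Syndrome s16…s1 = 00101 → error at position 5.
Flip position 5: 0110000101011111100111101111110 → 0110100101011111100111101111110
Read data bits from positions 3,5,6,7,9,10,11,12,13,14,15,17,18,19,20,21,22,23,24,25,26,27,28,29,30,31: 11000101111100111101111110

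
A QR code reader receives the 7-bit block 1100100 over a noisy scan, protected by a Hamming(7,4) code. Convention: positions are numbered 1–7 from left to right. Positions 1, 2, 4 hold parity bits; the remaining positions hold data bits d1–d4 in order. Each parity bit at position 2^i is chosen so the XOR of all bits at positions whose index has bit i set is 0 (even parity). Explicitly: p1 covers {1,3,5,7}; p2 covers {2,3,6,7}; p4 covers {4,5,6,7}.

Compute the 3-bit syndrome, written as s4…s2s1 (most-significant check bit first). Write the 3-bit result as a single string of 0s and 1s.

s1 (pos 1,3,5,7): 1⊕0⊕1⊕0 = 0
s2 (pos 2,3,6,7): 1⊕0⊕0⊕0 = 1
s4 (pos 4,5,6,7): 0⊕1⊕0⊕0 = 1
Syndrome s4…s1 = 110 → error at position 6.

110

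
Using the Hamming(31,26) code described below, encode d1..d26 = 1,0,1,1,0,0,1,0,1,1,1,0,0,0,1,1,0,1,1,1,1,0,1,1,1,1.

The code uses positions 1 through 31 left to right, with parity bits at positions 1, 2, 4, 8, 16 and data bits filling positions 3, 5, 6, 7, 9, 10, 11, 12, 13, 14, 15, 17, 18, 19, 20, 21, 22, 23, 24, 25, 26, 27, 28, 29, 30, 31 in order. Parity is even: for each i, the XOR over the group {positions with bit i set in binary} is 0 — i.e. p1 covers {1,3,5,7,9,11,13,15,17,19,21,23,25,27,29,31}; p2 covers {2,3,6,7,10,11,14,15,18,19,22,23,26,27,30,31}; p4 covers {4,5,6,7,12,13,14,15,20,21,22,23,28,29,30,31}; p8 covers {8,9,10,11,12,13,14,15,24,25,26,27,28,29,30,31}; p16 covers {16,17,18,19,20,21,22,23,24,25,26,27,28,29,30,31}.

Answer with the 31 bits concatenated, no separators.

0010011100101110000110111101111

Place data at non-parity positions: p1 p2 1 p4 0 1 1 p8 0 0 1 0 1 1 1 p16 0 0 0 1 1 0 1 1 1 1 0 1 1 1 1
p1 (pos 1,3,5,7,9,11,13,15,17,19,21,23,25,27,29,31): XOR of data positions = 1⊕0⊕1⊕0⊕1⊕1⊕1⊕0⊕0⊕1⊕1⊕1⊕0⊕1⊕1 = 0
p2 (pos 2,3,6,7,10,11,14,15,18,19,22,23,26,27,30,31): XOR of data positions = 1⊕1⊕1⊕0⊕1⊕1⊕1⊕0⊕0⊕0⊕1⊕1⊕0⊕1⊕1 = 0
p4 (pos 4,5,6,7,12,13,14,15,20,21,22,23,28,29,30,31): XOR of data positions = 0⊕1⊕1⊕0⊕1⊕1⊕1⊕1⊕1⊕0⊕1⊕1⊕1⊕1⊕1 = 0
p8 (pos 8,9,10,11,12,13,14,15,24,25,26,27,28,29,30,31): XOR of data positions = 0⊕0⊕1⊕0⊕1⊕1⊕1⊕1⊕1⊕1⊕0⊕1⊕1⊕1⊕1 = 1
p16 (pos 16,17,18,19,20,21,22,23,24,25,26,27,28,29,30,31): XOR of data positions = 0⊕0⊕0⊕1⊕1⊕0⊕1⊕1⊕1⊕1⊕0⊕1⊕1⊕1⊕1 = 0
Codeword: 0010011100101110000110111101111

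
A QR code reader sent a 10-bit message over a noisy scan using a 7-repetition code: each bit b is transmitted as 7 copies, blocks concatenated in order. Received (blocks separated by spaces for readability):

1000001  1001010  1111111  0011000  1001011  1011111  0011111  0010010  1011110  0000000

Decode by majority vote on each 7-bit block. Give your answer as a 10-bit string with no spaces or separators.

Block 1 (1000001): 2 ones → 0
Block 2 (1001010): 3 ones → 0
Block 3 (1111111): 7 ones → 1
Block 4 (0011000): 2 ones → 0
Block 5 (1001011): 4 ones → 1
Block 6 (1011111): 6 ones → 1
Block 7 (0011111): 5 ones → 1
Block 8 (0010010): 2 ones → 0
Block 9 (1011110): 5 ones → 1
Block 10 (0000000): 0 ones → 0

0010111010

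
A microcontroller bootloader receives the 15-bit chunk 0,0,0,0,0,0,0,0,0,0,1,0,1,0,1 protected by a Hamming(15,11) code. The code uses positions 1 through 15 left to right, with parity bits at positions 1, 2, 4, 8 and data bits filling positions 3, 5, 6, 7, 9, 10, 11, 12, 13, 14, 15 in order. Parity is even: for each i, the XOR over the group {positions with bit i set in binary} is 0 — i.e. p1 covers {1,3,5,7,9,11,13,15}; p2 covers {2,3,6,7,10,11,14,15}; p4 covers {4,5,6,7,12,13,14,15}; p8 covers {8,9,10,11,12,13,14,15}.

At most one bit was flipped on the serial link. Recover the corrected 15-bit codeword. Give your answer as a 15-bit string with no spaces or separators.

s1 (pos 1,3,5,7,9,11,13,15): 0⊕0⊕0⊕0⊕0⊕1⊕1⊕1 = 1
s2 (pos 2,3,6,7,10,11,14,15): 0⊕0⊕0⊕0⊕0⊕1⊕0⊕1 = 0
s4 (pos 4,5,6,7,12,13,14,15): 0⊕0⊕0⊕0⊕0⊕1⊕0⊕1 = 0
s8 (pos 8,9,10,11,12,13,14,15): 0⊕0⊕0⊕1⊕0⊕1⊕0⊕1 = 1
Syndrome s8…s1 = 1001 → error at position 9.
Flip position 9: 000000000010101 → 000000001010101

000000001010101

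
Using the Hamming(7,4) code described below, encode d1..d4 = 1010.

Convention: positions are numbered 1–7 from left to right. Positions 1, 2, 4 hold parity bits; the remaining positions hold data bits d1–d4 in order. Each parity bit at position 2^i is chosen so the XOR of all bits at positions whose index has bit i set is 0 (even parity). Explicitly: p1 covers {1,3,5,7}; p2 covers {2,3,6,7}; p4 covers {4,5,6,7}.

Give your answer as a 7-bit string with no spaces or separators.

Place data at non-parity positions: p1 p2 1 p4 0 1 0
p1 (pos 1,3,5,7): XOR of data positions = 1⊕0⊕0 = 1
p2 (pos 2,3,6,7): XOR of data positions = 1⊕1⊕0 = 0
p4 (pos 4,5,6,7): XOR of data positions = 0⊕1⊕0 = 1
Codeword: 1011010

1011010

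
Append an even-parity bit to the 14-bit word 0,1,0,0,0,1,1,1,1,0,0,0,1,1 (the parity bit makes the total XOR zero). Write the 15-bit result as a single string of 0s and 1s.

XOR of the 14 data bits: 0⊕1⊕0⊕0⊕0⊕1⊕1⊕1⊕1⊕0⊕0⊕0⊕1⊕1 = 1
Parity bit = 1 (so all 15 bits XOR to 0).

010001111000111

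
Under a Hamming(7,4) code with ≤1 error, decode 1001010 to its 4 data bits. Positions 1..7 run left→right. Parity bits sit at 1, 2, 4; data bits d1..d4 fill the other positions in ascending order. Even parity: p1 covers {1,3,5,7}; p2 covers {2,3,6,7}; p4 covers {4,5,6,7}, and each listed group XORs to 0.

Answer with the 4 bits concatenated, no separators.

s1 (pos 1,3,5,7): 1⊕0⊕0⊕0 = 1
s2 (pos 2,3,6,7): 0⊕0⊕1⊕0 = 1
s4 (pos 4,5,6,7): 1⊕0⊕1⊕0 = 0
Syndrome s4…s1 = 011 → error at position 3.
Flip position 3: 1001010 → 1011010
Read data bits from positions 3,5,6,7: 1010

1010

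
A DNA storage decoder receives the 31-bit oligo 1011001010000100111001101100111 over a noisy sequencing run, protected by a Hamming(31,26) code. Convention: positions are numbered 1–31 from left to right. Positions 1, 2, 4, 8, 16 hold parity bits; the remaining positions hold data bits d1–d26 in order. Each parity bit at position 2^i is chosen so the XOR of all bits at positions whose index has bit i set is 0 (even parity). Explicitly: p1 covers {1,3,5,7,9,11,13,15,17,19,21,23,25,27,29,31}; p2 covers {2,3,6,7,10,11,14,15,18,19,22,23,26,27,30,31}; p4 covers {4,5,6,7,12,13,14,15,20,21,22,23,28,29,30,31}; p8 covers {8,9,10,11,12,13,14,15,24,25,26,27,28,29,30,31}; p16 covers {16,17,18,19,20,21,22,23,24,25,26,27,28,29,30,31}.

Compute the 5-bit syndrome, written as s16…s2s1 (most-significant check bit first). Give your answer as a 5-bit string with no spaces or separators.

s1 (pos 1,3,5,7,9,11,13,15,17,19,21,23,25,27,29,31): 1⊕1⊕0⊕1⊕1⊕0⊕0⊕0⊕1⊕1⊕0⊕1⊕1⊕0⊕1⊕1 = 0
s2 (pos 2,3,6,7,10,11,14,15,18,19,22,23,26,27,30,31): 0⊕1⊕0⊕1⊕0⊕0⊕1⊕0⊕1⊕1⊕1⊕1⊕1⊕0⊕1⊕1 = 0
s4 (pos 4,5,6,7,12,13,14,15,20,21,22,23,28,29,30,31): 1⊕0⊕0⊕1⊕0⊕0⊕1⊕0⊕0⊕0⊕1⊕1⊕0⊕1⊕1⊕1 = 0
s8 (pos 8,9,10,11,12,13,14,15,24,25,26,27,28,29,30,31): 0⊕1⊕0⊕0⊕0⊕0⊕1⊕0⊕0⊕1⊕1⊕0⊕0⊕1⊕1⊕1 = 1
s16 (pos 16,17,18,19,20,21,22,23,24,25,26,27,28,29,30,31): 0⊕1⊕1⊕1⊕0⊕0⊕1⊕1⊕0⊕1⊕1⊕0⊕0⊕1⊕1⊕1 = 0
Syndrome s16…s1 = 01000 → error at position 8.

01000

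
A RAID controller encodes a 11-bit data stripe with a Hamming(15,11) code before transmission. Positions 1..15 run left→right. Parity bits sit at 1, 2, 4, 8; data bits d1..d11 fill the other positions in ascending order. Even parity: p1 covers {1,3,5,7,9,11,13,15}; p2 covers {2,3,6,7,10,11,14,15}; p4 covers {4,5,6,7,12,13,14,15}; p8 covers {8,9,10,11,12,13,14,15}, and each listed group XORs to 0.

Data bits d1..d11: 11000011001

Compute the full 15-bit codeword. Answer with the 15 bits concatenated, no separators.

Place data at non-parity positions: p1 p2 1 p4 1 0 0 p8 0 0 1 1 0 0 1
p1 (pos 1,3,5,7,9,11,13,15): XOR of data positions = 1⊕1⊕0⊕0⊕1⊕0⊕1 = 0
p2 (pos 2,3,6,7,10,11,14,15): XOR of data positions = 1⊕0⊕0⊕0⊕1⊕0⊕1 = 1
p4 (pos 4,5,6,7,12,13,14,15): XOR of data positions = 1⊕0⊕0⊕1⊕0⊕0⊕1 = 1
p8 (pos 8,9,10,11,12,13,14,15): XOR of data positions = 0⊕0⊕1⊕1⊕0⊕0⊕1 = 1
Codeword: 011110010011001

011110010011001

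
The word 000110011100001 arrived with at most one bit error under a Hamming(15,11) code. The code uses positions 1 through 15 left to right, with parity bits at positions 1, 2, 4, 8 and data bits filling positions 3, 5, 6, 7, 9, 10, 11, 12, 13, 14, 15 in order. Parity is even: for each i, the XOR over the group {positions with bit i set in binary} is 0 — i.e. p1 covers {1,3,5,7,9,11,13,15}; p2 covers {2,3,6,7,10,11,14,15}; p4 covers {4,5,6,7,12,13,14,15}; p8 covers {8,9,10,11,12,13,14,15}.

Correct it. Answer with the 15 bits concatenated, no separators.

000100011100001

s1 (pos 1,3,5,7,9,11,13,15): 0⊕0⊕1⊕0⊕1⊕0⊕0⊕1 = 1
s2 (pos 2,3,6,7,10,11,14,15): 0⊕0⊕0⊕0⊕1⊕0⊕0⊕1 = 0
s4 (pos 4,5,6,7,12,13,14,15): 1⊕1⊕0⊕0⊕0⊕0⊕0⊕1 = 1
s8 (pos 8,9,10,11,12,13,14,15): 1⊕1⊕1⊕0⊕0⊕0⊕0⊕1 = 0
Syndrome s8…s1 = 0101 → error at position 5.
Flip position 5: 000110011100001 → 000100011100001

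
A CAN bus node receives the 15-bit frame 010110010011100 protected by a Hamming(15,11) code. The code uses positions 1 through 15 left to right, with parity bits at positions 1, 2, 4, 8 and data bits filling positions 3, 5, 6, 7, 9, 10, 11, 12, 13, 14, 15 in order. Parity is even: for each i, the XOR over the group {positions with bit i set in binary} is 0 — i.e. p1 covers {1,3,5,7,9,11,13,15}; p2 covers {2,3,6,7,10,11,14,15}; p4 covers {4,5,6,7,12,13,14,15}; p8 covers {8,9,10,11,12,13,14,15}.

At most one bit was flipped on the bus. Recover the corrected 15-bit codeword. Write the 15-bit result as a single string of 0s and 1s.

110110010011100

s1 (pos 1,3,5,7,9,11,13,15): 0⊕0⊕1⊕0⊕0⊕1⊕1⊕0 = 1
s2 (pos 2,3,6,7,10,11,14,15): 1⊕0⊕0⊕0⊕0⊕1⊕0⊕0 = 0
s4 (pos 4,5,6,7,12,13,14,15): 1⊕1⊕0⊕0⊕1⊕1⊕0⊕0 = 0
s8 (pos 8,9,10,11,12,13,14,15): 1⊕0⊕0⊕1⊕1⊕1⊕0⊕0 = 0
Syndrome s8…s1 = 0001 → error at position 1.
Flip position 1: 010110010011100 → 110110010011100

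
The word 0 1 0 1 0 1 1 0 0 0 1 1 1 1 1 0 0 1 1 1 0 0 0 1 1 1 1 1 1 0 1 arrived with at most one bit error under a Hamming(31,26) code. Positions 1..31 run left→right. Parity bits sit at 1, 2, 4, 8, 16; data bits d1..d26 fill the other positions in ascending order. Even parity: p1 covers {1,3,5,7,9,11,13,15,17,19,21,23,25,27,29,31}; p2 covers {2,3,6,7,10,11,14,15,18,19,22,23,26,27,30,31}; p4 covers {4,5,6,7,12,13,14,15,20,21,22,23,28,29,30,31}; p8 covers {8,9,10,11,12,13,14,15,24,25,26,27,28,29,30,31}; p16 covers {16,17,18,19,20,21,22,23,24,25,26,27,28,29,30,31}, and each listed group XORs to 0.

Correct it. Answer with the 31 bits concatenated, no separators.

0101010000111110011100011111101

s1 (pos 1,3,5,7,9,11,13,15,17,19,21,23,25,27,29,31): 0⊕0⊕0⊕1⊕0⊕1⊕1⊕1⊕0⊕1⊕0⊕0⊕1⊕1⊕1⊕1 = 1
s2 (pos 2,3,6,7,10,11,14,15,18,19,22,23,26,27,30,31): 1⊕0⊕1⊕1⊕0⊕1⊕1⊕1⊕1⊕1⊕0⊕0⊕1⊕1⊕0⊕1 = 1
s4 (pos 4,5,6,7,12,13,14,15,20,21,22,23,28,29,30,31): 1⊕0⊕1⊕1⊕1⊕1⊕1⊕1⊕1⊕0⊕0⊕0⊕1⊕1⊕0⊕1 = 1
s8 (pos 8,9,10,11,12,13,14,15,24,25,26,27,28,29,30,31): 0⊕0⊕0⊕1⊕1⊕1⊕1⊕1⊕1⊕1⊕1⊕1⊕1⊕1⊕0⊕1 = 0
s16 (pos 16,17,18,19,20,21,22,23,24,25,26,27,28,29,30,31): 0⊕0⊕1⊕1⊕1⊕0⊕0⊕0⊕1⊕1⊕1⊕1⊕1⊕1⊕0⊕1 = 0
Syndrome s16…s1 = 00111 → error at position 7.
Flip position 7: 0101011000111110011100011111101 → 0101010000111110011100011111101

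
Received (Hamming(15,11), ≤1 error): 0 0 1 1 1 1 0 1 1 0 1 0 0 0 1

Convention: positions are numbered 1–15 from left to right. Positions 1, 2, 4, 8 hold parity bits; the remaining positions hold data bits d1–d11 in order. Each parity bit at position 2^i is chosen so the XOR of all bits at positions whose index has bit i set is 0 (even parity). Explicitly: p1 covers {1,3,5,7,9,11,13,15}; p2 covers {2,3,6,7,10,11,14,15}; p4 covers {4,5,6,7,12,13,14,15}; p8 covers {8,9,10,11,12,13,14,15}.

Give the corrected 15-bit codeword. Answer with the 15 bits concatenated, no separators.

101111011010001

s1 (pos 1,3,5,7,9,11,13,15): 0⊕1⊕1⊕0⊕1⊕1⊕0⊕1 = 1
s2 (pos 2,3,6,7,10,11,14,15): 0⊕1⊕1⊕0⊕0⊕1⊕0⊕1 = 0
s4 (pos 4,5,6,7,12,13,14,15): 1⊕1⊕1⊕0⊕0⊕0⊕0⊕1 = 0
s8 (pos 8,9,10,11,12,13,14,15): 1⊕1⊕0⊕1⊕0⊕0⊕0⊕1 = 0
Syndrome s8…s1 = 0001 → error at position 1.
Flip position 1: 001111011010001 → 101111011010001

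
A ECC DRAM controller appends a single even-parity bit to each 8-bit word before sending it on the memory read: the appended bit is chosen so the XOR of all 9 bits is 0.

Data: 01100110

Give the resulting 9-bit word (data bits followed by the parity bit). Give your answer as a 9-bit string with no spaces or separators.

XOR of the 8 data bits: 0⊕1⊕1⊕0⊕0⊕1⊕1⊕0 = 0
Parity bit = 0 (so all 9 bits XOR to 0).

011001100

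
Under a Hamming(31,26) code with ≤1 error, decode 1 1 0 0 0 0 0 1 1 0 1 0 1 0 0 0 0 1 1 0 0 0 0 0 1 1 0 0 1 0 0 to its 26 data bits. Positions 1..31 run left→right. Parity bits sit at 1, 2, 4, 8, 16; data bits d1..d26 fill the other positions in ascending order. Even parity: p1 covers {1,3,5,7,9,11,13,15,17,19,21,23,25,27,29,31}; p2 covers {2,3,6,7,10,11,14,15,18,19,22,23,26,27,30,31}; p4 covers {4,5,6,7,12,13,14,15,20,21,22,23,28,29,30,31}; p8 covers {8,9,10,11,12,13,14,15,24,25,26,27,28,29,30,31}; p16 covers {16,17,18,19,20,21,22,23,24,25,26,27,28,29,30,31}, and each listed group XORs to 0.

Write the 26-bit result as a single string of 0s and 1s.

00001010100011000001110100

s1 (pos 1,3,5,7,9,11,13,15,17,19,21,23,25,27,29,31): 1⊕0⊕0⊕0⊕1⊕1⊕1⊕0⊕0⊕1⊕0⊕0⊕1⊕0⊕1⊕0 = 1
s2 (pos 2,3,6,7,10,11,14,15,18,19,22,23,26,27,30,31): 1⊕0⊕0⊕0⊕0⊕1⊕0⊕0⊕1⊕1⊕0⊕0⊕1⊕0⊕0⊕0 = 1
s4 (pos 4,5,6,7,12,13,14,15,20,21,22,23,28,29,30,31): 0⊕0⊕0⊕0⊕0⊕1⊕0⊕0⊕0⊕0⊕0⊕0⊕0⊕1⊕0⊕0 = 0
s8 (pos 8,9,10,11,12,13,14,15,24,25,26,27,28,29,30,31): 1⊕1⊕0⊕1⊕0⊕1⊕0⊕0⊕0⊕1⊕1⊕0⊕0⊕1⊕0⊕0 = 1
s16 (pos 16,17,18,19,20,21,22,23,24,25,26,27,28,29,30,31): 0⊕0⊕1⊕1⊕0⊕0⊕0⊕0⊕0⊕1⊕1⊕0⊕0⊕1⊕0⊕0 = 1
Syndrome s16…s1 = 11011 → error at position 27.
Flip position 27: 1100000110101000011000001100100 → 1100000110101000011000001110100
Read data bits from positions 3,5,6,7,9,10,11,12,13,14,15,17,18,19,20,21,22,23,24,25,26,27,28,29,30,31: 00001010100011000001110100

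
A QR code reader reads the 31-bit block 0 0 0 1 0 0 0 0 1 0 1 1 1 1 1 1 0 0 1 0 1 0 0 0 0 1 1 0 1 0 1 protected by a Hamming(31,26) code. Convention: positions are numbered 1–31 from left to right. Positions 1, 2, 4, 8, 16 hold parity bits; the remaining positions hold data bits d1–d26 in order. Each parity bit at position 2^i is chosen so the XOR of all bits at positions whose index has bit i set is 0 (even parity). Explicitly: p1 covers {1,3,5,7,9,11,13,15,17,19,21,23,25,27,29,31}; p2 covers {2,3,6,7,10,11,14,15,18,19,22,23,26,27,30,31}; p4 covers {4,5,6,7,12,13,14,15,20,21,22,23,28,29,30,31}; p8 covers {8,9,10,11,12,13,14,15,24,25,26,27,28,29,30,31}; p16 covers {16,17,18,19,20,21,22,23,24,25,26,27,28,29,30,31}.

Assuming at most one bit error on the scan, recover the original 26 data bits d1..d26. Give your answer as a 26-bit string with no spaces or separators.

s1 (pos 1,3,5,7,9,11,13,15,17,19,21,23,25,27,29,31): 0⊕0⊕0⊕0⊕1⊕1⊕1⊕1⊕0⊕1⊕1⊕0⊕0⊕1⊕1⊕1 = 1
s2 (pos 2,3,6,7,10,11,14,15,18,19,22,23,26,27,30,31): 0⊕0⊕0⊕0⊕0⊕1⊕1⊕1⊕0⊕1⊕0⊕0⊕1⊕1⊕0⊕1 = 1
s4 (pos 4,5,6,7,12,13,14,15,20,21,22,23,28,29,30,31): 1⊕0⊕0⊕0⊕1⊕1⊕1⊕1⊕0⊕1⊕0⊕0⊕0⊕1⊕0⊕1 = 0
s8 (pos 8,9,10,11,12,13,14,15,24,25,26,27,28,29,30,31): 0⊕1⊕0⊕1⊕1⊕1⊕1⊕1⊕0⊕0⊕1⊕1⊕0⊕1⊕0⊕1 = 0
s16 (pos 16,17,18,19,20,21,22,23,24,25,26,27,28,29,30,31): 1⊕0⊕0⊕1⊕0⊕1⊕0⊕0⊕0⊕0⊕1⊕1⊕0⊕1⊕0⊕1 = 1
Syndrome s16…s1 = 10011 → error at position 19.
Flip position 19: 0001000010111111001010000110101 → 0001000010111111000010000110101
Read data bits from positions 3,5,6,7,9,10,11,12,13,14,15,17,18,19,20,21,22,23,24,25,26,27,28,29,30,31: 00001011111000010000110101

00001011111000010000110101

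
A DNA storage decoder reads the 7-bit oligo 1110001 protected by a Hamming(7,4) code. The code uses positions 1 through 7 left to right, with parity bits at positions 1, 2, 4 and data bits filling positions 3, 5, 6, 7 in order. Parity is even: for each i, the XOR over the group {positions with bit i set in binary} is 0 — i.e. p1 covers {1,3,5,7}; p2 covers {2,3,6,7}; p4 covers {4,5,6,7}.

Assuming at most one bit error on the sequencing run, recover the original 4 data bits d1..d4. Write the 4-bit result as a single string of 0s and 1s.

1000

s1 (pos 1,3,5,7): 1⊕1⊕0⊕1 = 1
s2 (pos 2,3,6,7): 1⊕1⊕0⊕1 = 1
s4 (pos 4,5,6,7): 0⊕0⊕0⊕1 = 1
Syndrome s4…s1 = 111 → error at position 7.
Flip position 7: 1110001 → 1110000
Read data bits from positions 3,5,6,7: 1000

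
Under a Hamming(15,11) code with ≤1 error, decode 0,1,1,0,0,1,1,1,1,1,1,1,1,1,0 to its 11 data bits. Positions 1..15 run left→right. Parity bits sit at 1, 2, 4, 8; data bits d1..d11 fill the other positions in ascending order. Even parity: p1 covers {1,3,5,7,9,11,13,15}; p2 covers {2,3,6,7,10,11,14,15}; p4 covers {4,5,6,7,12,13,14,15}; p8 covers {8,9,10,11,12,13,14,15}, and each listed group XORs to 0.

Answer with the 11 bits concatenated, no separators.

10111111111

s1 (pos 1,3,5,7,9,11,13,15): 0⊕1⊕0⊕1⊕1⊕1⊕1⊕0 = 1
s2 (pos 2,3,6,7,10,11,14,15): 1⊕1⊕1⊕1⊕1⊕1⊕1⊕0 = 1
s4 (pos 4,5,6,7,12,13,14,15): 0⊕0⊕1⊕1⊕1⊕1⊕1⊕0 = 1
s8 (pos 8,9,10,11,12,13,14,15): 1⊕1⊕1⊕1⊕1⊕1⊕1⊕0 = 1
Syndrome s8…s1 = 1111 → error at position 15.
Flip position 15: 011001111111110 → 011001111111111
Read data bits from positions 3,5,6,7,9,10,11,12,13,14,15: 10111111111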